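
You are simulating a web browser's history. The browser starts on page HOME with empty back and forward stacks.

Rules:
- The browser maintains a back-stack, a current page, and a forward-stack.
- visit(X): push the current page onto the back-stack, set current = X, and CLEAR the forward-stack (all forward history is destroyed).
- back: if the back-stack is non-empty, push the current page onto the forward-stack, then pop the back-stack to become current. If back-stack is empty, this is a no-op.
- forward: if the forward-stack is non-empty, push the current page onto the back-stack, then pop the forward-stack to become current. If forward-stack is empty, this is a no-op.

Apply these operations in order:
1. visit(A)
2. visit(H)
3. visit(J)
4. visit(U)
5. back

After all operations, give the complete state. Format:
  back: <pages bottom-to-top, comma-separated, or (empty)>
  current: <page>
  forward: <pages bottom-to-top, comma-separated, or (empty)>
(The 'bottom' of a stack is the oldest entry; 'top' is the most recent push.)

After 1 (visit(A)): cur=A back=1 fwd=0
After 2 (visit(H)): cur=H back=2 fwd=0
After 3 (visit(J)): cur=J back=3 fwd=0
After 4 (visit(U)): cur=U back=4 fwd=0
After 5 (back): cur=J back=3 fwd=1

Answer: back: HOME,A,H
current: J
forward: U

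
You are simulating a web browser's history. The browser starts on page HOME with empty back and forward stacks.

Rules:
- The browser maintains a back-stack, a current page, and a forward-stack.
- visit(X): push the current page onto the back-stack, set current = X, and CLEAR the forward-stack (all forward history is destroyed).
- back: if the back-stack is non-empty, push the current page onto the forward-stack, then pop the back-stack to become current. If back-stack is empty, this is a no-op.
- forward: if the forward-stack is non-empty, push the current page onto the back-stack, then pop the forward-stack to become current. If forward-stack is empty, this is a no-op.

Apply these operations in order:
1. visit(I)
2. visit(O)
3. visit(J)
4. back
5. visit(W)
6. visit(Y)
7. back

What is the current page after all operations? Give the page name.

After 1 (visit(I)): cur=I back=1 fwd=0
After 2 (visit(O)): cur=O back=2 fwd=0
After 3 (visit(J)): cur=J back=3 fwd=0
After 4 (back): cur=O back=2 fwd=1
After 5 (visit(W)): cur=W back=3 fwd=0
After 6 (visit(Y)): cur=Y back=4 fwd=0
After 7 (back): cur=W back=3 fwd=1

Answer: W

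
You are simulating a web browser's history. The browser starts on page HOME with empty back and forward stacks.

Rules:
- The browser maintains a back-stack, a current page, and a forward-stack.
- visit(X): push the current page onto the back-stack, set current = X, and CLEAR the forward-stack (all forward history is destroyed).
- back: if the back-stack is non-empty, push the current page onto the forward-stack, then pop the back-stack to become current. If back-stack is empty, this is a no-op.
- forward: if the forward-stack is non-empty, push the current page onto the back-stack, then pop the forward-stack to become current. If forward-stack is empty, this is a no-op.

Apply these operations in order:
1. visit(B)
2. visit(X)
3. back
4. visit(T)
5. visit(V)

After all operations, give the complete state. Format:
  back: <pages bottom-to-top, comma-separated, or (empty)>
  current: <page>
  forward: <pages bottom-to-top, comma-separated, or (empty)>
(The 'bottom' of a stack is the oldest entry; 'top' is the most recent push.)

After 1 (visit(B)): cur=B back=1 fwd=0
After 2 (visit(X)): cur=X back=2 fwd=0
After 3 (back): cur=B back=1 fwd=1
After 4 (visit(T)): cur=T back=2 fwd=0
After 5 (visit(V)): cur=V back=3 fwd=0

Answer: back: HOME,B,T
current: V
forward: (empty)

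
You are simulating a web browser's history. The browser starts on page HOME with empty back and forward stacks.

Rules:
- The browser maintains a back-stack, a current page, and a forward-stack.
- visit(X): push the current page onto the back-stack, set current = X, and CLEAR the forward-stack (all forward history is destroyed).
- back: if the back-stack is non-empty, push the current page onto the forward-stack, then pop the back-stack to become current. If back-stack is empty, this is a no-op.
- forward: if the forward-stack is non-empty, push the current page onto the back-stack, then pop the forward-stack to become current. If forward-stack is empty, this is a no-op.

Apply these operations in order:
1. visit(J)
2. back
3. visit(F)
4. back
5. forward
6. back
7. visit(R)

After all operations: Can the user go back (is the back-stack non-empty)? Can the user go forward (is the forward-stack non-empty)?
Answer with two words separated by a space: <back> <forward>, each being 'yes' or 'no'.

After 1 (visit(J)): cur=J back=1 fwd=0
After 2 (back): cur=HOME back=0 fwd=1
After 3 (visit(F)): cur=F back=1 fwd=0
After 4 (back): cur=HOME back=0 fwd=1
After 5 (forward): cur=F back=1 fwd=0
After 6 (back): cur=HOME back=0 fwd=1
After 7 (visit(R)): cur=R back=1 fwd=0

Answer: yes no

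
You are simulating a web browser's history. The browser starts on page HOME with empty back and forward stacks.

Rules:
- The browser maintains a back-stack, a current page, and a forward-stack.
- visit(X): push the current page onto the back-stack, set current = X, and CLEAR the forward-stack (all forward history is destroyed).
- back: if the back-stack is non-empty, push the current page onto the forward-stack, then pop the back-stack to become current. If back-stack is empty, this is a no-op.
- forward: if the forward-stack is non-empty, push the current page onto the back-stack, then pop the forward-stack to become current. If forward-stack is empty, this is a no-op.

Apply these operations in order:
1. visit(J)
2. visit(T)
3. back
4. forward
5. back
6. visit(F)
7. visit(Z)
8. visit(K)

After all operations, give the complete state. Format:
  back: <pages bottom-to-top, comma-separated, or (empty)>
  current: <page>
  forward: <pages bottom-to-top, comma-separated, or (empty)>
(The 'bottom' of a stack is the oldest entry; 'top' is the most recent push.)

After 1 (visit(J)): cur=J back=1 fwd=0
After 2 (visit(T)): cur=T back=2 fwd=0
After 3 (back): cur=J back=1 fwd=1
After 4 (forward): cur=T back=2 fwd=0
After 5 (back): cur=J back=1 fwd=1
After 6 (visit(F)): cur=F back=2 fwd=0
After 7 (visit(Z)): cur=Z back=3 fwd=0
After 8 (visit(K)): cur=K back=4 fwd=0

Answer: back: HOME,J,F,Z
current: K
forward: (empty)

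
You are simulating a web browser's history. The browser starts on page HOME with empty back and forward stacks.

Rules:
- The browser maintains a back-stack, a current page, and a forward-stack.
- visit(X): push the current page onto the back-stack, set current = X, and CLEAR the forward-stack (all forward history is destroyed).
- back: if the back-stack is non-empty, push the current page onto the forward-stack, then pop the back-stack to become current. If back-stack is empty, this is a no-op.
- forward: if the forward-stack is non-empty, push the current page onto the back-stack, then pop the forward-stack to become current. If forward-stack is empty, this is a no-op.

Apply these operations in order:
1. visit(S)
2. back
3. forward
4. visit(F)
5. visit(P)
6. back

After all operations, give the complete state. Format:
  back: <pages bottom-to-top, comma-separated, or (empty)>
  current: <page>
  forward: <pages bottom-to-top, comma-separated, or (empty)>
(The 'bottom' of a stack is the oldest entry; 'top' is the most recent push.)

Answer: back: HOME,S
current: F
forward: P

Derivation:
After 1 (visit(S)): cur=S back=1 fwd=0
After 2 (back): cur=HOME back=0 fwd=1
After 3 (forward): cur=S back=1 fwd=0
After 4 (visit(F)): cur=F back=2 fwd=0
After 5 (visit(P)): cur=P back=3 fwd=0
After 6 (back): cur=F back=2 fwd=1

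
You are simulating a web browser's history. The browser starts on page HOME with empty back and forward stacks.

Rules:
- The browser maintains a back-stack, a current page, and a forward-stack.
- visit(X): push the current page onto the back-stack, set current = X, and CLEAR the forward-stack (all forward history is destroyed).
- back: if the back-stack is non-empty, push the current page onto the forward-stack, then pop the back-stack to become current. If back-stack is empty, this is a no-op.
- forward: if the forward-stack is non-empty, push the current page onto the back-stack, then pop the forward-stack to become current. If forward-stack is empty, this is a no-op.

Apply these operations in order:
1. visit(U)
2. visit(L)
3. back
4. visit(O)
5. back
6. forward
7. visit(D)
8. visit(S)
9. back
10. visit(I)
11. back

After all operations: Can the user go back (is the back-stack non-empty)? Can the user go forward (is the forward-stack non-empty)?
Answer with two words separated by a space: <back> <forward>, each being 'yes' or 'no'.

After 1 (visit(U)): cur=U back=1 fwd=0
After 2 (visit(L)): cur=L back=2 fwd=0
After 3 (back): cur=U back=1 fwd=1
After 4 (visit(O)): cur=O back=2 fwd=0
After 5 (back): cur=U back=1 fwd=1
After 6 (forward): cur=O back=2 fwd=0
After 7 (visit(D)): cur=D back=3 fwd=0
After 8 (visit(S)): cur=S back=4 fwd=0
After 9 (back): cur=D back=3 fwd=1
After 10 (visit(I)): cur=I back=4 fwd=0
After 11 (back): cur=D back=3 fwd=1

Answer: yes yes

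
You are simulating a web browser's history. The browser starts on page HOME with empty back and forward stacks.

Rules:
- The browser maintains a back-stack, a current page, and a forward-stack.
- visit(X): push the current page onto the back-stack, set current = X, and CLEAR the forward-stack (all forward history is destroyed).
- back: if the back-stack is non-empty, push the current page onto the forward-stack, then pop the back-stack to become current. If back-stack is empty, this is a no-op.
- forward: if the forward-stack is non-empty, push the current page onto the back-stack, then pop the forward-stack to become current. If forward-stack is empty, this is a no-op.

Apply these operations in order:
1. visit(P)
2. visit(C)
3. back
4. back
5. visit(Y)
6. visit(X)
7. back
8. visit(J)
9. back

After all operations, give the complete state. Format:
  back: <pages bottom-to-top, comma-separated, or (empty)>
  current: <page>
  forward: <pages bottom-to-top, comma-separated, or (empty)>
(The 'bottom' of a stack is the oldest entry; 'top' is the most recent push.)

Answer: back: HOME
current: Y
forward: J

Derivation:
After 1 (visit(P)): cur=P back=1 fwd=0
After 2 (visit(C)): cur=C back=2 fwd=0
After 3 (back): cur=P back=1 fwd=1
After 4 (back): cur=HOME back=0 fwd=2
After 5 (visit(Y)): cur=Y back=1 fwd=0
After 6 (visit(X)): cur=X back=2 fwd=0
After 7 (back): cur=Y back=1 fwd=1
After 8 (visit(J)): cur=J back=2 fwd=0
After 9 (back): cur=Y back=1 fwd=1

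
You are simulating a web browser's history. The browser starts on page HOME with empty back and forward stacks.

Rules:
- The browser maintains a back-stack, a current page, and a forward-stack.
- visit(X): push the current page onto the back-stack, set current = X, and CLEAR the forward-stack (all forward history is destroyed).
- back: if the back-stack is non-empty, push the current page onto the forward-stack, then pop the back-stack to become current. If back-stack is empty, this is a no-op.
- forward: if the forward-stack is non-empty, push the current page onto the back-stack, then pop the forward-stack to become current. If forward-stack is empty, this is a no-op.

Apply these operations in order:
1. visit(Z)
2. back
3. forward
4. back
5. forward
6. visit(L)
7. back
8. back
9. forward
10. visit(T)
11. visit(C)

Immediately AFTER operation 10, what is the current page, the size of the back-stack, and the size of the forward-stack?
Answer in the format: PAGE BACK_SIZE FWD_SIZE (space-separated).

After 1 (visit(Z)): cur=Z back=1 fwd=0
After 2 (back): cur=HOME back=0 fwd=1
After 3 (forward): cur=Z back=1 fwd=0
After 4 (back): cur=HOME back=0 fwd=1
After 5 (forward): cur=Z back=1 fwd=0
After 6 (visit(L)): cur=L back=2 fwd=0
After 7 (back): cur=Z back=1 fwd=1
After 8 (back): cur=HOME back=0 fwd=2
After 9 (forward): cur=Z back=1 fwd=1
After 10 (visit(T)): cur=T back=2 fwd=0

T 2 0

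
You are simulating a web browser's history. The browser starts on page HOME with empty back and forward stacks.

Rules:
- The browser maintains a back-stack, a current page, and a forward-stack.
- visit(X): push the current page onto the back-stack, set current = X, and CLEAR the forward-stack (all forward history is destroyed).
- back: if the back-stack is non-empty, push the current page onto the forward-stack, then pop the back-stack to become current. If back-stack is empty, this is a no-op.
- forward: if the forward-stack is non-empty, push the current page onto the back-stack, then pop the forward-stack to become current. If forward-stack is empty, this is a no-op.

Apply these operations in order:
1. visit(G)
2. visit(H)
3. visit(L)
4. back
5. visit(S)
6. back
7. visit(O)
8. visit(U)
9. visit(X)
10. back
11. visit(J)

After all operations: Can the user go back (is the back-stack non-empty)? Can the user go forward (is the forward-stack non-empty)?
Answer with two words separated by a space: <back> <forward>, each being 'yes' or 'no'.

Answer: yes no

Derivation:
After 1 (visit(G)): cur=G back=1 fwd=0
After 2 (visit(H)): cur=H back=2 fwd=0
After 3 (visit(L)): cur=L back=3 fwd=0
After 4 (back): cur=H back=2 fwd=1
After 5 (visit(S)): cur=S back=3 fwd=0
After 6 (back): cur=H back=2 fwd=1
After 7 (visit(O)): cur=O back=3 fwd=0
After 8 (visit(U)): cur=U back=4 fwd=0
After 9 (visit(X)): cur=X back=5 fwd=0
After 10 (back): cur=U back=4 fwd=1
After 11 (visit(J)): cur=J back=5 fwd=0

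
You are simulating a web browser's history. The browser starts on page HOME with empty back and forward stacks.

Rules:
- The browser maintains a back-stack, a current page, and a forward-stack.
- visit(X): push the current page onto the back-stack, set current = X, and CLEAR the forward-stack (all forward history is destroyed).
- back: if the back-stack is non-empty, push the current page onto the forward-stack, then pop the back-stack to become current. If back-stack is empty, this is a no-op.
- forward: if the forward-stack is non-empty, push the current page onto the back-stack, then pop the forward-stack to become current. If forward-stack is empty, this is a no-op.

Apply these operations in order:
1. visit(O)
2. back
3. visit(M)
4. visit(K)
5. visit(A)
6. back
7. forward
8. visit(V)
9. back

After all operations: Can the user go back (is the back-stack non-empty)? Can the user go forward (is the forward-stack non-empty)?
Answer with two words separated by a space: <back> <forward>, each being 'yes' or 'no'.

Answer: yes yes

Derivation:
After 1 (visit(O)): cur=O back=1 fwd=0
After 2 (back): cur=HOME back=0 fwd=1
After 3 (visit(M)): cur=M back=1 fwd=0
After 4 (visit(K)): cur=K back=2 fwd=0
After 5 (visit(A)): cur=A back=3 fwd=0
After 6 (back): cur=K back=2 fwd=1
After 7 (forward): cur=A back=3 fwd=0
After 8 (visit(V)): cur=V back=4 fwd=0
After 9 (back): cur=A back=3 fwd=1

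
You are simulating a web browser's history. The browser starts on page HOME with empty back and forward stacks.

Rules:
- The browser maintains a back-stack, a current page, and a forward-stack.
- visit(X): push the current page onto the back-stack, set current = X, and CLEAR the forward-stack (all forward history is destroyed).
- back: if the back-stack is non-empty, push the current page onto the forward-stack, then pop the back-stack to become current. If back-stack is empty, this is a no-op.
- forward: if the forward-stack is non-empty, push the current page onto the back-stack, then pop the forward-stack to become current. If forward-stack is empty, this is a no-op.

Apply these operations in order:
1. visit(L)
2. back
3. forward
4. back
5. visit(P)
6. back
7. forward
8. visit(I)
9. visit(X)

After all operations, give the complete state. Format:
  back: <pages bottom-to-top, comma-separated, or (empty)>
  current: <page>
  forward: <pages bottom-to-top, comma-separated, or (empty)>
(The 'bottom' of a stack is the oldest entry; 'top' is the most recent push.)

Answer: back: HOME,P,I
current: X
forward: (empty)

Derivation:
After 1 (visit(L)): cur=L back=1 fwd=0
After 2 (back): cur=HOME back=0 fwd=1
After 3 (forward): cur=L back=1 fwd=0
After 4 (back): cur=HOME back=0 fwd=1
After 5 (visit(P)): cur=P back=1 fwd=0
After 6 (back): cur=HOME back=0 fwd=1
After 7 (forward): cur=P back=1 fwd=0
After 8 (visit(I)): cur=I back=2 fwd=0
After 9 (visit(X)): cur=X back=3 fwd=0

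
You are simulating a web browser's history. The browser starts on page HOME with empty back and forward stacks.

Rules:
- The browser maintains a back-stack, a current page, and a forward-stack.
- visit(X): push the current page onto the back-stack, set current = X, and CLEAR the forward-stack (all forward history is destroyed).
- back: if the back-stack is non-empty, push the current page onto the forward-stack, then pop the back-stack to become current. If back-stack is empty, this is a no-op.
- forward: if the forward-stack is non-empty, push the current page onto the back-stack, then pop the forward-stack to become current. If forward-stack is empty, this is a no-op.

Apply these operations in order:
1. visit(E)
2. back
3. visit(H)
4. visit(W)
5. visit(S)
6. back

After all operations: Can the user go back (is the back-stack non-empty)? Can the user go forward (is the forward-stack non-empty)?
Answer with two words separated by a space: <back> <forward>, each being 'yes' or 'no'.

After 1 (visit(E)): cur=E back=1 fwd=0
After 2 (back): cur=HOME back=0 fwd=1
After 3 (visit(H)): cur=H back=1 fwd=0
After 4 (visit(W)): cur=W back=2 fwd=0
After 5 (visit(S)): cur=S back=3 fwd=0
After 6 (back): cur=W back=2 fwd=1

Answer: yes yes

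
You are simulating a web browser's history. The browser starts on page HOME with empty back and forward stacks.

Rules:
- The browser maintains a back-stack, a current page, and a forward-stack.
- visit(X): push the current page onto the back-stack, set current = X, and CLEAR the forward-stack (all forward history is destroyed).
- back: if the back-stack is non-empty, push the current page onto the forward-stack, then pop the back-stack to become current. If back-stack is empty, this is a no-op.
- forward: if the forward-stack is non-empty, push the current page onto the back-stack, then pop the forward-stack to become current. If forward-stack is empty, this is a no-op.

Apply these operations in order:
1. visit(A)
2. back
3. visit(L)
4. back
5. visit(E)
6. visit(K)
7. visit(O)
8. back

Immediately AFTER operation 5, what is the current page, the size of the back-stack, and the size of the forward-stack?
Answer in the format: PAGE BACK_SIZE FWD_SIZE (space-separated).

After 1 (visit(A)): cur=A back=1 fwd=0
After 2 (back): cur=HOME back=0 fwd=1
After 3 (visit(L)): cur=L back=1 fwd=0
After 4 (back): cur=HOME back=0 fwd=1
After 5 (visit(E)): cur=E back=1 fwd=0

E 1 0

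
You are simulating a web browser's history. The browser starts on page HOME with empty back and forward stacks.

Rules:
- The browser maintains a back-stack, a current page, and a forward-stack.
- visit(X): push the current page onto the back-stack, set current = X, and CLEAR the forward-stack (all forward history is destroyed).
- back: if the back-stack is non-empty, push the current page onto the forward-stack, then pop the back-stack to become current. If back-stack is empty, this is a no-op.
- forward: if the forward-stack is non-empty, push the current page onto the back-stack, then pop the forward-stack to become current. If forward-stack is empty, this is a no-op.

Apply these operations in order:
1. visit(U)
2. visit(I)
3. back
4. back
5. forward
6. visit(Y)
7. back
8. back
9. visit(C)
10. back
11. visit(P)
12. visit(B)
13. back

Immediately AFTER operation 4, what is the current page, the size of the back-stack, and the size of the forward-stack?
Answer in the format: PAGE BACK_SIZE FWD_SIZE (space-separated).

After 1 (visit(U)): cur=U back=1 fwd=0
After 2 (visit(I)): cur=I back=2 fwd=0
After 3 (back): cur=U back=1 fwd=1
After 4 (back): cur=HOME back=0 fwd=2

HOME 0 2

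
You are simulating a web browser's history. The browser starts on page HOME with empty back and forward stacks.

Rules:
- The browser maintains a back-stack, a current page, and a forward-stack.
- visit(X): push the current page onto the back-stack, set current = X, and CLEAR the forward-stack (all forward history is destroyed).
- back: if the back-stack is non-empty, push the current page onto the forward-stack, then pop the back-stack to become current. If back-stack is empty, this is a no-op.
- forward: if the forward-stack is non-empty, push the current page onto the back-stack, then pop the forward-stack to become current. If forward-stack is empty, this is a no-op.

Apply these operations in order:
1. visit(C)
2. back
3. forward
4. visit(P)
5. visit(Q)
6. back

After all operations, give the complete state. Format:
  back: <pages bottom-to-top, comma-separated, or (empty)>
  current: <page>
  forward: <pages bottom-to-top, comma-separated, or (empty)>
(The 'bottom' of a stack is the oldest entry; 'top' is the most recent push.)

After 1 (visit(C)): cur=C back=1 fwd=0
After 2 (back): cur=HOME back=0 fwd=1
After 3 (forward): cur=C back=1 fwd=0
After 4 (visit(P)): cur=P back=2 fwd=0
After 5 (visit(Q)): cur=Q back=3 fwd=0
After 6 (back): cur=P back=2 fwd=1

Answer: back: HOME,C
current: P
forward: Q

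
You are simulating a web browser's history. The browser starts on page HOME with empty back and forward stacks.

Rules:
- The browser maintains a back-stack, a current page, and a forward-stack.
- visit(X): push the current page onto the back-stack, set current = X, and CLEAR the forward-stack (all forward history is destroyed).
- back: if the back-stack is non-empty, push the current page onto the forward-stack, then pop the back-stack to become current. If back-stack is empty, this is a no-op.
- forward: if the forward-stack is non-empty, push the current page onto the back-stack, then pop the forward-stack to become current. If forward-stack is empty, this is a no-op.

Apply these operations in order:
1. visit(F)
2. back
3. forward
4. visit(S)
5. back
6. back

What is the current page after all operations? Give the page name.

After 1 (visit(F)): cur=F back=1 fwd=0
After 2 (back): cur=HOME back=0 fwd=1
After 3 (forward): cur=F back=1 fwd=0
After 4 (visit(S)): cur=S back=2 fwd=0
After 5 (back): cur=F back=1 fwd=1
After 6 (back): cur=HOME back=0 fwd=2

Answer: HOME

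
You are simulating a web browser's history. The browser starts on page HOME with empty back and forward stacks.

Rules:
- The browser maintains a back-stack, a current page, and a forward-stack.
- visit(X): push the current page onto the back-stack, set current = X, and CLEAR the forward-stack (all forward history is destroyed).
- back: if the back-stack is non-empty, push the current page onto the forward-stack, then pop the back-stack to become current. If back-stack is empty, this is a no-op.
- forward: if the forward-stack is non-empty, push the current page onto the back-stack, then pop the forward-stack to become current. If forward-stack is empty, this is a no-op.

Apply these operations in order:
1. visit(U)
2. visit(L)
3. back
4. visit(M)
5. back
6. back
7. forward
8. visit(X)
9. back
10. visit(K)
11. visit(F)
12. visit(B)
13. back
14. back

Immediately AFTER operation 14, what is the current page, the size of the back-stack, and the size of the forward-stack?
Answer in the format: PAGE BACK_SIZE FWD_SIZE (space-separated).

After 1 (visit(U)): cur=U back=1 fwd=0
After 2 (visit(L)): cur=L back=2 fwd=0
After 3 (back): cur=U back=1 fwd=1
After 4 (visit(M)): cur=M back=2 fwd=0
After 5 (back): cur=U back=1 fwd=1
After 6 (back): cur=HOME back=0 fwd=2
After 7 (forward): cur=U back=1 fwd=1
After 8 (visit(X)): cur=X back=2 fwd=0
After 9 (back): cur=U back=1 fwd=1
After 10 (visit(K)): cur=K back=2 fwd=0
After 11 (visit(F)): cur=F back=3 fwd=0
After 12 (visit(B)): cur=B back=4 fwd=0
After 13 (back): cur=F back=3 fwd=1
After 14 (back): cur=K back=2 fwd=2

K 2 2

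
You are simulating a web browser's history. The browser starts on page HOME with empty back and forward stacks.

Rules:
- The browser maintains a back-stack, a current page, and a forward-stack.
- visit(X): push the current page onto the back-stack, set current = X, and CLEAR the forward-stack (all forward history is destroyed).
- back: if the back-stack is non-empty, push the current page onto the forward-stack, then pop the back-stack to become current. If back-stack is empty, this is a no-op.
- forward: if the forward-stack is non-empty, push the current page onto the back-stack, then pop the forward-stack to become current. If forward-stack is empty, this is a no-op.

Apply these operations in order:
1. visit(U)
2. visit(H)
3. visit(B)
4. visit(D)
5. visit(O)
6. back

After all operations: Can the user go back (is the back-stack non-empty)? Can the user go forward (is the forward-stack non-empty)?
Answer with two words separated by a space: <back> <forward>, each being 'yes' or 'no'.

Answer: yes yes

Derivation:
After 1 (visit(U)): cur=U back=1 fwd=0
After 2 (visit(H)): cur=H back=2 fwd=0
After 3 (visit(B)): cur=B back=3 fwd=0
After 4 (visit(D)): cur=D back=4 fwd=0
After 5 (visit(O)): cur=O back=5 fwd=0
After 6 (back): cur=D back=4 fwd=1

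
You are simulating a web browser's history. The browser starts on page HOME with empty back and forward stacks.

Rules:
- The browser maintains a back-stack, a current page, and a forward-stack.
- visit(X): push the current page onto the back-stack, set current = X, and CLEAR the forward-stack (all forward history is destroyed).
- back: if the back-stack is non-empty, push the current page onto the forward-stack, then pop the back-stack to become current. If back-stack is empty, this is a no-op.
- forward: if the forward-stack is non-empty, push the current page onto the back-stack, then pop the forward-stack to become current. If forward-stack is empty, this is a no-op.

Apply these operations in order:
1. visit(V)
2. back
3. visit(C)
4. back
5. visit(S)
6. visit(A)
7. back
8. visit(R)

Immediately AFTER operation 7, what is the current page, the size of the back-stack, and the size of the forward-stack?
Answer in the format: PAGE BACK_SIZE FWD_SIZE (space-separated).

After 1 (visit(V)): cur=V back=1 fwd=0
After 2 (back): cur=HOME back=0 fwd=1
After 3 (visit(C)): cur=C back=1 fwd=0
After 4 (back): cur=HOME back=0 fwd=1
After 5 (visit(S)): cur=S back=1 fwd=0
After 6 (visit(A)): cur=A back=2 fwd=0
After 7 (back): cur=S back=1 fwd=1

S 1 1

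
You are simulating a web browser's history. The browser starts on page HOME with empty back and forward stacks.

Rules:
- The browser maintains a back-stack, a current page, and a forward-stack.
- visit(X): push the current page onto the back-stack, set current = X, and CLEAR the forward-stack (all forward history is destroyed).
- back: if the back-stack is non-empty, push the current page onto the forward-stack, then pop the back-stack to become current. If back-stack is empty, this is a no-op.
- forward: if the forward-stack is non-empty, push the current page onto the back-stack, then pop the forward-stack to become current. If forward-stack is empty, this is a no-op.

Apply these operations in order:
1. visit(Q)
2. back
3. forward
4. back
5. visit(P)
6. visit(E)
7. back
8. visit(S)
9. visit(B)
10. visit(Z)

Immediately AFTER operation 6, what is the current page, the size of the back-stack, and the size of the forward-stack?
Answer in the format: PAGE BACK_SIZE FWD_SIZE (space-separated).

After 1 (visit(Q)): cur=Q back=1 fwd=0
After 2 (back): cur=HOME back=0 fwd=1
After 3 (forward): cur=Q back=1 fwd=0
After 4 (back): cur=HOME back=0 fwd=1
After 5 (visit(P)): cur=P back=1 fwd=0
After 6 (visit(E)): cur=E back=2 fwd=0

E 2 0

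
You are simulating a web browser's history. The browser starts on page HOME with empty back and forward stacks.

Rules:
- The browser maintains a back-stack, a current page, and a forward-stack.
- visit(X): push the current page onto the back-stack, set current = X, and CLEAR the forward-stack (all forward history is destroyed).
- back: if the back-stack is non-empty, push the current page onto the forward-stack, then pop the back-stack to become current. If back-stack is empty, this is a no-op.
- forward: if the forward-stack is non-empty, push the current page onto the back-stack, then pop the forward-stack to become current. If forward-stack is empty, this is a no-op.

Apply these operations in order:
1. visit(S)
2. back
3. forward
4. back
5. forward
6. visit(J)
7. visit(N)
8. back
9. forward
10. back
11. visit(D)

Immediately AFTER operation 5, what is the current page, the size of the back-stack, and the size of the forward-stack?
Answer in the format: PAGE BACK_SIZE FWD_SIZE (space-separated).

After 1 (visit(S)): cur=S back=1 fwd=0
After 2 (back): cur=HOME back=0 fwd=1
After 3 (forward): cur=S back=1 fwd=0
After 4 (back): cur=HOME back=0 fwd=1
After 5 (forward): cur=S back=1 fwd=0

S 1 0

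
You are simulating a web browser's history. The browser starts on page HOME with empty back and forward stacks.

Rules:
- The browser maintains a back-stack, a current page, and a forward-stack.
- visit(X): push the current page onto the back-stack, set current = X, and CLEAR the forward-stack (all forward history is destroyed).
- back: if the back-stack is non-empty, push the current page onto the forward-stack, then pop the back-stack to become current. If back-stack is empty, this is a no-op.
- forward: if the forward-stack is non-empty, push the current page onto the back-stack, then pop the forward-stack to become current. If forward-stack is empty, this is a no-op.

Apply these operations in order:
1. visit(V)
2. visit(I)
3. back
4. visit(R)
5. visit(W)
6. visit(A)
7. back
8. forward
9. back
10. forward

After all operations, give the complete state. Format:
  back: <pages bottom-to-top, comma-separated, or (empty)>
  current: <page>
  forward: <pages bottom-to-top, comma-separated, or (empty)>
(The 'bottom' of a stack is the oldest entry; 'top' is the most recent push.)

Answer: back: HOME,V,R,W
current: A
forward: (empty)

Derivation:
After 1 (visit(V)): cur=V back=1 fwd=0
After 2 (visit(I)): cur=I back=2 fwd=0
After 3 (back): cur=V back=1 fwd=1
After 4 (visit(R)): cur=R back=2 fwd=0
After 5 (visit(W)): cur=W back=3 fwd=0
After 6 (visit(A)): cur=A back=4 fwd=0
After 7 (back): cur=W back=3 fwd=1
After 8 (forward): cur=A back=4 fwd=0
After 9 (back): cur=W back=3 fwd=1
After 10 (forward): cur=A back=4 fwd=0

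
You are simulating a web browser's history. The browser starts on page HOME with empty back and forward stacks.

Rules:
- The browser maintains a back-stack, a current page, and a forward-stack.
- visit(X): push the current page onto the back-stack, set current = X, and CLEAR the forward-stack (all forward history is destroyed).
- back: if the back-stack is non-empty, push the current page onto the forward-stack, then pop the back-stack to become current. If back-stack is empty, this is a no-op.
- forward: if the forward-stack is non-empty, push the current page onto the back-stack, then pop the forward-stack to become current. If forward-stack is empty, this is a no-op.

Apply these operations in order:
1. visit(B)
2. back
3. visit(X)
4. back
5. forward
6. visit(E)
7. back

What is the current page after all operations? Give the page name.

Answer: X

Derivation:
After 1 (visit(B)): cur=B back=1 fwd=0
After 2 (back): cur=HOME back=0 fwd=1
After 3 (visit(X)): cur=X back=1 fwd=0
After 4 (back): cur=HOME back=0 fwd=1
After 5 (forward): cur=X back=1 fwd=0
After 6 (visit(E)): cur=E back=2 fwd=0
After 7 (back): cur=X back=1 fwd=1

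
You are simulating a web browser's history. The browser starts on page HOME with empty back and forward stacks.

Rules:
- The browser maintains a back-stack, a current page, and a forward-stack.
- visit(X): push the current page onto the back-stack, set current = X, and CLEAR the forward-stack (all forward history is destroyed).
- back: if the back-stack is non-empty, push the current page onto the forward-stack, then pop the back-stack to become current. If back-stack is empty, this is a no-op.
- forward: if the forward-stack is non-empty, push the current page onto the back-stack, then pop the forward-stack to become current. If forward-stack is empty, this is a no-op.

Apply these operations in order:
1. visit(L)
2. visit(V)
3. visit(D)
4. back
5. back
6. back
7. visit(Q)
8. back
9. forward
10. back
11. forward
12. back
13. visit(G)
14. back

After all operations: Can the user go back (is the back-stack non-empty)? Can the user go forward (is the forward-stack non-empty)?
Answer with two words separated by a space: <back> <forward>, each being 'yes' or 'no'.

After 1 (visit(L)): cur=L back=1 fwd=0
After 2 (visit(V)): cur=V back=2 fwd=0
After 3 (visit(D)): cur=D back=3 fwd=0
After 4 (back): cur=V back=2 fwd=1
After 5 (back): cur=L back=1 fwd=2
After 6 (back): cur=HOME back=0 fwd=3
After 7 (visit(Q)): cur=Q back=1 fwd=0
After 8 (back): cur=HOME back=0 fwd=1
After 9 (forward): cur=Q back=1 fwd=0
After 10 (back): cur=HOME back=0 fwd=1
After 11 (forward): cur=Q back=1 fwd=0
After 12 (back): cur=HOME back=0 fwd=1
After 13 (visit(G)): cur=G back=1 fwd=0
After 14 (back): cur=HOME back=0 fwd=1

Answer: no yes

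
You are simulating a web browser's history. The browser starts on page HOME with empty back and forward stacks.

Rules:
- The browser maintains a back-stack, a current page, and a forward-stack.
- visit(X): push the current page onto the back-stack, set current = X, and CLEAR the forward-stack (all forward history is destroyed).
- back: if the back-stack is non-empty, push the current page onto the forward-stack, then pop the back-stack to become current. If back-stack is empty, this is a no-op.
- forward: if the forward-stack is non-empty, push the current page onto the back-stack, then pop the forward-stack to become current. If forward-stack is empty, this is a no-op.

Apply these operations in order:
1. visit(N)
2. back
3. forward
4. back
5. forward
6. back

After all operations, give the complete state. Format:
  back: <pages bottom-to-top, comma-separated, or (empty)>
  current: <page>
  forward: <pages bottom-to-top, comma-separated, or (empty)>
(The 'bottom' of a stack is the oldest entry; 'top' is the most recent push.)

Answer: back: (empty)
current: HOME
forward: N

Derivation:
After 1 (visit(N)): cur=N back=1 fwd=0
After 2 (back): cur=HOME back=0 fwd=1
After 3 (forward): cur=N back=1 fwd=0
After 4 (back): cur=HOME back=0 fwd=1
After 5 (forward): cur=N back=1 fwd=0
After 6 (back): cur=HOME back=0 fwd=1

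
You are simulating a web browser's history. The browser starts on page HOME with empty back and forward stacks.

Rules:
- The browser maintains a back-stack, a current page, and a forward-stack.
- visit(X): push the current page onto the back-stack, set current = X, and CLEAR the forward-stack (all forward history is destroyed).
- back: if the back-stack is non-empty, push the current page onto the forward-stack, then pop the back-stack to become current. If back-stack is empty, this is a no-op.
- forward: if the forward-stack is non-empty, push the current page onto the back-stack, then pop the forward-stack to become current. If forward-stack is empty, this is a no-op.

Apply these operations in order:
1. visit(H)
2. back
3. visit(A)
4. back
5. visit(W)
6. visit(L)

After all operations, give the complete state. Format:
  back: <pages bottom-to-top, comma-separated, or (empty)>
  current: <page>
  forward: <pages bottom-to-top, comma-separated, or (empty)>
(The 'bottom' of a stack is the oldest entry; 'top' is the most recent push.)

Answer: back: HOME,W
current: L
forward: (empty)

Derivation:
After 1 (visit(H)): cur=H back=1 fwd=0
After 2 (back): cur=HOME back=0 fwd=1
After 3 (visit(A)): cur=A back=1 fwd=0
After 4 (back): cur=HOME back=0 fwd=1
After 5 (visit(W)): cur=W back=1 fwd=0
After 6 (visit(L)): cur=L back=2 fwd=0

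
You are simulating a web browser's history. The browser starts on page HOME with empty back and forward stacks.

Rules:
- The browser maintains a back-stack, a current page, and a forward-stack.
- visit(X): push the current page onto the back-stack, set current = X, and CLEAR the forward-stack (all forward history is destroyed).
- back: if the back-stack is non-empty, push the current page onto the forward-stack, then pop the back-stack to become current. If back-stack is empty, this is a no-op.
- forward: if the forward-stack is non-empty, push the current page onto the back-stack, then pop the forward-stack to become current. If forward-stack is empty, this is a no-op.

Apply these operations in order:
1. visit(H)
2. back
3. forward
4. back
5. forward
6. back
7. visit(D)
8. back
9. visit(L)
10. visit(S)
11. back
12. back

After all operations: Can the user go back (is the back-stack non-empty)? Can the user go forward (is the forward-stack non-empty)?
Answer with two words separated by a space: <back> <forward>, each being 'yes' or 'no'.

After 1 (visit(H)): cur=H back=1 fwd=0
After 2 (back): cur=HOME back=0 fwd=1
After 3 (forward): cur=H back=1 fwd=0
After 4 (back): cur=HOME back=0 fwd=1
After 5 (forward): cur=H back=1 fwd=0
After 6 (back): cur=HOME back=0 fwd=1
After 7 (visit(D)): cur=D back=1 fwd=0
After 8 (back): cur=HOME back=0 fwd=1
After 9 (visit(L)): cur=L back=1 fwd=0
After 10 (visit(S)): cur=S back=2 fwd=0
After 11 (back): cur=L back=1 fwd=1
After 12 (back): cur=HOME back=0 fwd=2

Answer: no yes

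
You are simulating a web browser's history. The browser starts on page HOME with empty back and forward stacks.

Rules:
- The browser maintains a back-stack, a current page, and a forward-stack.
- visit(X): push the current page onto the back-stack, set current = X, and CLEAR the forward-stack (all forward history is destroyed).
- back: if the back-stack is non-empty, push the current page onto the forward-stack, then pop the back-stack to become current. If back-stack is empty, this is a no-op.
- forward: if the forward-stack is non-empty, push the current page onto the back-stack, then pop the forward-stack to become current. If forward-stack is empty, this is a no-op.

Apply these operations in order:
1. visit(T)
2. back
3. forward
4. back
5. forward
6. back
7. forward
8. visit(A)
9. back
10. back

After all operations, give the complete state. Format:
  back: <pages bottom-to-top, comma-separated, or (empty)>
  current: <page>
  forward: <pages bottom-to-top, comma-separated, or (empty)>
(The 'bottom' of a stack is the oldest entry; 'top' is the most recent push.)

After 1 (visit(T)): cur=T back=1 fwd=0
After 2 (back): cur=HOME back=0 fwd=1
After 3 (forward): cur=T back=1 fwd=0
After 4 (back): cur=HOME back=0 fwd=1
After 5 (forward): cur=T back=1 fwd=0
After 6 (back): cur=HOME back=0 fwd=1
After 7 (forward): cur=T back=1 fwd=0
After 8 (visit(A)): cur=A back=2 fwd=0
After 9 (back): cur=T back=1 fwd=1
After 10 (back): cur=HOME back=0 fwd=2

Answer: back: (empty)
current: HOME
forward: A,T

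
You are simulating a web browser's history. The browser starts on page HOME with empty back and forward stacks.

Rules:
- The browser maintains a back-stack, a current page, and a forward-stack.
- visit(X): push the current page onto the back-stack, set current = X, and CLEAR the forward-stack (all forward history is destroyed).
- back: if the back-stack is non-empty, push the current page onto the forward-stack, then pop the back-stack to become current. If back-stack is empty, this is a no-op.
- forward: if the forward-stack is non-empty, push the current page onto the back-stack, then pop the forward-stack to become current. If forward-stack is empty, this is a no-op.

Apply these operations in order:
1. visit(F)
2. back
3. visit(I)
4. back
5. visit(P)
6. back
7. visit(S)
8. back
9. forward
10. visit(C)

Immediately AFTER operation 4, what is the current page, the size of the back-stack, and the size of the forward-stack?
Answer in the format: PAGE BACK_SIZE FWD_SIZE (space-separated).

After 1 (visit(F)): cur=F back=1 fwd=0
After 2 (back): cur=HOME back=0 fwd=1
After 3 (visit(I)): cur=I back=1 fwd=0
After 4 (back): cur=HOME back=0 fwd=1

HOME 0 1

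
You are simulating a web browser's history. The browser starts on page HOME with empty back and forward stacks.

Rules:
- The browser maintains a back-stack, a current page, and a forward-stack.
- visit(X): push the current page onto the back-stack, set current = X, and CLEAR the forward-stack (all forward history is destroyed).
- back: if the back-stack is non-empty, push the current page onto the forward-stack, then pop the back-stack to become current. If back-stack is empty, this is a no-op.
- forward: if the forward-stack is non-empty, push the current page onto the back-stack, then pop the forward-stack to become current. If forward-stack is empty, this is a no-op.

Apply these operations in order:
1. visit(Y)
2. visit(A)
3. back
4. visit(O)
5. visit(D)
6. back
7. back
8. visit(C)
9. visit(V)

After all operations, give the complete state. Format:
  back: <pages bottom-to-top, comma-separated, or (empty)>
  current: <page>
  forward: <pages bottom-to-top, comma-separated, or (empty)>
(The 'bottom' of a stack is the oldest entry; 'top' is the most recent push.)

After 1 (visit(Y)): cur=Y back=1 fwd=0
After 2 (visit(A)): cur=A back=2 fwd=0
After 3 (back): cur=Y back=1 fwd=1
After 4 (visit(O)): cur=O back=2 fwd=0
After 5 (visit(D)): cur=D back=3 fwd=0
After 6 (back): cur=O back=2 fwd=1
After 7 (back): cur=Y back=1 fwd=2
After 8 (visit(C)): cur=C back=2 fwd=0
After 9 (visit(V)): cur=V back=3 fwd=0

Answer: back: HOME,Y,C
current: V
forward: (empty)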